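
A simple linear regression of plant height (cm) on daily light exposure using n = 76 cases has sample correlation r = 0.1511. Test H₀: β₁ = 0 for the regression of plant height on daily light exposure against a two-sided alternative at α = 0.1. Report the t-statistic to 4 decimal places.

t = 1.3149

t = r·√(n − 2)/√(1 − r²) = 0.1511·√74/√0.977169 = 1.3149.
df = n − 2 = 74.
Two-sided p ≈ 0.1926, which is ≥ 0.1, so fail to reject H₀.
The data do not give significant evidence of a linear association between daily light exposure and plant height.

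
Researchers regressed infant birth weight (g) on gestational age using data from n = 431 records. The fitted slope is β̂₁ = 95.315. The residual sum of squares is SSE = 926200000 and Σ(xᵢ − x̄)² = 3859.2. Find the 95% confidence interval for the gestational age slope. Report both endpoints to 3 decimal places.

MSE = SSE/(n − 2) = 926200000/429 = 2.15897e+06.
SE(β̂₁) = √(MSE/Sₓₓ) = √(2.15897e+06/3859.2) = 23.6524.
df = n − 2 = 429.
t* = t_{0.025, 429} = 1.965509.
Margin = t* × SE = 1.965509 × 23.6524 = 46.48900.
CI: 95.315 ± 46.48900 → (48.826, 141.804).
With 95% confidence, each one-unit increase in gestational age is associated with a change of between 48.826 and 141.804 g in infant birth weight.

(48.826, 141.804)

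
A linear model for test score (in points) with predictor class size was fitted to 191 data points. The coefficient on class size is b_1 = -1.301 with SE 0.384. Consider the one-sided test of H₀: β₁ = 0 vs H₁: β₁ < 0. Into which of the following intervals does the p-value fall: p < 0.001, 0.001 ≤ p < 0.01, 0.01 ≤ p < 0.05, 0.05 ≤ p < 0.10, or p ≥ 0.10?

p < 0.001

t = -1.301 / 0.384 = -3.388.
df = n − 2 = 191 − 2 = 189.
One-sided p = P(T_{189} < t) ≈ 0.0004.
So p < 0.001.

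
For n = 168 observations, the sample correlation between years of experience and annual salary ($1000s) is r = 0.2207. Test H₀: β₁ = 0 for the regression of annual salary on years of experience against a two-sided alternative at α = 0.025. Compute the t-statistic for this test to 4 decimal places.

t = 2.9154

t = r·√(n − 2)/√(1 − r²) = 0.2207·√166/√0.951292 = 2.9154.
df = n − 2 = 166.
Two-sided p ≈ 0.0040, which is < 0.025, so reject H₀.
There is evidence of a linear association between years of experience and annual salary.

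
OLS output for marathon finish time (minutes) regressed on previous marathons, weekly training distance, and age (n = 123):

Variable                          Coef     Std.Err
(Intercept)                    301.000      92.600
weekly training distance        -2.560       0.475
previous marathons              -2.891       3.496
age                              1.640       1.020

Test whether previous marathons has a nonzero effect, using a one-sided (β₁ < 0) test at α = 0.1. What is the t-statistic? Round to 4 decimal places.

Read off: b = -2.891, SE = 3.496 for previous marathons.
H₀: β₁ = 0 vs H₁: β₁ < 0.
t = -2.891 / 3.496 = -0.8269.
df = n − k − 1 = 123 − 3 − 1 = 119.
One-sided p ≈ 0.2050, which is ≥ 0.1, so fail to reject H₀.
The data do not give significant evidence that the true slope on previous marathons is negative, holding the other predictors fixed.

t = -0.8269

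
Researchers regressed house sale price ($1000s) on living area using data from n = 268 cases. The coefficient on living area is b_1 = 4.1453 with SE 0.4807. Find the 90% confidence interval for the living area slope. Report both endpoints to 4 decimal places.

(3.3519, 4.9387)

df = n − 2 = 268 − 2 = 266.
t* = t_{0.05, 266} = 1.650602.
Margin = t* × SE = 1.650602 × 0.4807 = 0.793444.
CI: 4.1453 ± 0.793444 → (3.3519, 4.9387).
With 90% confidence, each one-unit increase in living area is associated with a change of between 3.3519 and 4.9387 $1000s in house sale price.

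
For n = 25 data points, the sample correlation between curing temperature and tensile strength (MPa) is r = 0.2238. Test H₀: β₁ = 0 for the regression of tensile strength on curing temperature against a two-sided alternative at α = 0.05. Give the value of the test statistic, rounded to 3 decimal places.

t = 1.101

t = r·√(n − 2)/√(1 − r²) = 0.2238·√23/√0.949914 = 1.101.
df = n − 2 = 23.
Two-sided p ≈ 0.2822, which is ≥ 0.05, so fail to reject H₀.
The data do not give significant evidence of a linear association between curing temperature and tensile strength.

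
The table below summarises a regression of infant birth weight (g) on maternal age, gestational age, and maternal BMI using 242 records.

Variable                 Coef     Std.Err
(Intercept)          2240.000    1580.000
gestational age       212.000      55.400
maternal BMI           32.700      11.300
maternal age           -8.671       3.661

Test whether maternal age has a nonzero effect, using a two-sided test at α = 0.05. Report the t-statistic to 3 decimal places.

t = -2.368

Read off: b = -8.671, SE = 3.661 for maternal age.
H₀: β₁ = 0 vs H₁: β₁ ≠ 0.
t = -8.671 / 3.661 = -2.368.
df = n − k − 1 = 242 − 3 − 1 = 238.
Two-sided p ≈ 0.0187, which is < 0.05, so reject H₀.
There is evidence that maternal age is associated with infant birth weight, holding the other predictors fixed.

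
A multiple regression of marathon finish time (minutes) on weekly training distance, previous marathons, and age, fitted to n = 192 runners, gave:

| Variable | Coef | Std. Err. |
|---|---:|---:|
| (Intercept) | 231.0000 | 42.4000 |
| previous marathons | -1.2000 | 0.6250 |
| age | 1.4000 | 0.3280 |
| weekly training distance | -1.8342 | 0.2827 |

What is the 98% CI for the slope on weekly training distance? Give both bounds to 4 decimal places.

Read off: b = -1.8342, SE = 0.2827 for weekly training distance.
df = n − k − 1 = 192 − 3 − 1 = 188.
t* = t_{0.01, 188} = 2.346346.
Margin = t* × SE = 2.346346 × 0.2827 = 0.663312.
CI: -1.8342 ± 0.663312 → (-2.4975, -1.1709).

(-2.4975, -1.1709)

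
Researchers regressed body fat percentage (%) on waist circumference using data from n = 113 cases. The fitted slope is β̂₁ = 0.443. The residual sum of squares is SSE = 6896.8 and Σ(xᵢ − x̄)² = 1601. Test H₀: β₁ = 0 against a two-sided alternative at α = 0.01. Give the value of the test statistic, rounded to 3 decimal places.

MSE = SSE/(n − 2) = 6896.8/111 = 62.1333.
SE(β̂₁) = √(MSE/Sₓₓ) = √(62.1333/1601) = 0.197.
t = 0.443 / 0.197 = 2.249.
df = n − 2 = 111.
Two-sided p ≈ 0.0265, which is ≥ 0.01, so fail to reject H₀.
The data do not give significant evidence of an association between waist circumference and body fat percentage.

t = 2.249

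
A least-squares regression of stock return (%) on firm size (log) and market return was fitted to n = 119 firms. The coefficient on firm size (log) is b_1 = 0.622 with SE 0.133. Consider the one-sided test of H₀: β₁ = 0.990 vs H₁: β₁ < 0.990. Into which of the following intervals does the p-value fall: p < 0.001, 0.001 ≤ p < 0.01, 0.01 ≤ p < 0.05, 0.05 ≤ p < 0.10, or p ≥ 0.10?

0.001 ≤ p < 0.01

t = (0.622 − 0.990) / 0.133 = -2.767.
df = n − k − 1 = 119 − 2 − 1 = 116.
One-sided p = P(T_{116} < t) ≈ 0.0033.
So 0.001 ≤ p < 0.01.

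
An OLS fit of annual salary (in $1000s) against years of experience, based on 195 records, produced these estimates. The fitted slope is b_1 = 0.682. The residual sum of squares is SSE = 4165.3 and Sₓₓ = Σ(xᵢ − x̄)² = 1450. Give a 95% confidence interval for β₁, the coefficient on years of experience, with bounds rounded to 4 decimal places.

(0.4414, 0.9226)

MSE = SSE/(n − 2) = 4165.3/193 = 21.5819.
SE(b_1) = √(MSE/Sₓₓ) = √(21.5819/1450) = 0.122.
df = n − 2 = 193.
t* = t_{0.025, 193} = 1.972332.
Margin = t* × SE = 1.972332 × 0.122 = 0.240625.
CI: 0.682 ± 0.240625 → (0.4414, 0.9226).
With 95% confidence, each one-unit increase in years of experience is associated with a change of between 0.4414 and 0.9226 $1000s in annual salary.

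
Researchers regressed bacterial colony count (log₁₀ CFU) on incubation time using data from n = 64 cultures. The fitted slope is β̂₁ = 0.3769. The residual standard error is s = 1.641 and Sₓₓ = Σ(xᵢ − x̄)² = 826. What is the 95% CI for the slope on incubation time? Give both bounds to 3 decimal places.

SE(β̂₁) = s/√Sₓₓ = 1.641/√826 = 0.0570977.
df = n − 2 = 62.
t* = t_{0.025, 62} = 1.998972.
Margin = t* × SE = 1.998972 × 0.0570977 = 0.11414.
CI: 0.3769 ± 0.11414 → (0.263, 0.491).
With 95% confidence, each one-unit increase in incubation time is associated with a change of between 0.263 and 0.491 log₁₀ CFU in bacterial colony count.

(0.263, 0.491)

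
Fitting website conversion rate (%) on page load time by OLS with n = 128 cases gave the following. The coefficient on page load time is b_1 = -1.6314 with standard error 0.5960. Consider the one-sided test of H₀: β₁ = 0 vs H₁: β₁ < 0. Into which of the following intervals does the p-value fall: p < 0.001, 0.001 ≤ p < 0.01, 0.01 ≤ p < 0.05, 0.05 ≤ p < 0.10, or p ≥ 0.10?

t = -1.6314 / 0.5960 = -2.737.
df = n − 2 = 128 − 2 = 126.
One-sided p = P(T_{126} < t) ≈ 0.0035.
So 0.001 ≤ p < 0.01.

0.001 ≤ p < 0.01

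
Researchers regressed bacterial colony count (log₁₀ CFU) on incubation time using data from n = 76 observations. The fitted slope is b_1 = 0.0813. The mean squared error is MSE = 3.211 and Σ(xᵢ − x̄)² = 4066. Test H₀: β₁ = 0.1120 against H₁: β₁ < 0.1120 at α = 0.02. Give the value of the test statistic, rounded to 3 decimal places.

t = -1.092

SE(b_1) = √(MSE/Sₓₓ) = √(3.211/4066) = 0.028102.
t = (0.0813 − 0.1120) / 0.028102 = -1.092.
df = n − 2 = 74.
One-sided p ≈ 0.1391, which is ≥ 0.02, so fail to reject H₀.
The data do not give significant evidence that the true slope on incubation time is below 0.1120 log₁₀ CFU per unit.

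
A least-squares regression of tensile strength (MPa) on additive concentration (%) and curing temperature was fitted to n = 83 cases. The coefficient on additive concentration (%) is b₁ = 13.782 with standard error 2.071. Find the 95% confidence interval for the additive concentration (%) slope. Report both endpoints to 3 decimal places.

df = n − k − 1 = 83 − 2 − 1 = 80.
t* = t_{0.025, 80} = 1.990063.
Margin = t* × SE = 1.990063 × 2.071 = 4.12142.
CI: 13.782 ± 4.12142 → (9.661, 17.903).
With 95% confidence, each one-unit increase in additive concentration (%) is associated with a change of between 9.661 and 17.903 MPa in tensile strength, holding the other predictors fixed.

(9.661, 17.903)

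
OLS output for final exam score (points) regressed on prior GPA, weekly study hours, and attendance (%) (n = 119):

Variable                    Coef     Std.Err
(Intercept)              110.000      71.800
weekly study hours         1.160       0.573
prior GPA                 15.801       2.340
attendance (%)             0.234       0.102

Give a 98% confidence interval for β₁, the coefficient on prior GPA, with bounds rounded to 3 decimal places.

(10.280, 21.322)

Read off: b = 15.801, SE = 2.340 for prior GPA.
df = n − k − 1 = 119 − 3 − 1 = 115.
t* = t_{0.01, 115} = 2.359212.
Margin = t* × SE = 2.359212 × 2.340 = 5.52056.
CI: 15.801 ± 5.52056 → (10.280, 21.322).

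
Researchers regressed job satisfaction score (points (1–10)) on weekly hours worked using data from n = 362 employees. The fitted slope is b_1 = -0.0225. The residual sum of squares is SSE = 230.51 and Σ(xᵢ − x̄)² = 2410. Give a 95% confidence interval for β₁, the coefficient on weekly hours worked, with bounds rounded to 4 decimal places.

MSE = SSE/(n − 2) = 230.51/360 = 0.640306.
SE(b_1) = √(MSE/Sₓₓ) = √(0.640306/2410) = 0.0162999.
df = n − 2 = 360.
t* = t_{0.025, 360} = 1.966575.
Margin = t* × SE = 1.966575 × 0.0162999 = 0.032055.
CI: -0.0225 ± 0.032055 → (-0.0546, 0.0096).
With 95% confidence, each one-unit increase in weekly hours worked is associated with a change of between -0.0546 and 0.0096 points (1–10) in job satisfaction score.

(-0.0546, 0.0096)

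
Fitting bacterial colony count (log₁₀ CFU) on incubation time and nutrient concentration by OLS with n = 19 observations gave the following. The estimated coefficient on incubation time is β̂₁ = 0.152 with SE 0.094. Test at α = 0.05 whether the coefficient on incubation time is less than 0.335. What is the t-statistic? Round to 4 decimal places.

t = -1.9468

H₀: β₁ = 0.335 vs H₁: β₁ < 0.335.
t = (β̂₁ − β₁⁰)/SE = (0.152 − 0.335) / 0.094 = -1.9468.
df = n − k − 1 = 19 − 2 − 1 = 16.
One-sided p ≈ 0.0347, which is < 0.05, so reject H₀.
There is evidence that the true slope on incubation time is below 0.335 log₁₀ CFU per unit, holding the other predictors fixed.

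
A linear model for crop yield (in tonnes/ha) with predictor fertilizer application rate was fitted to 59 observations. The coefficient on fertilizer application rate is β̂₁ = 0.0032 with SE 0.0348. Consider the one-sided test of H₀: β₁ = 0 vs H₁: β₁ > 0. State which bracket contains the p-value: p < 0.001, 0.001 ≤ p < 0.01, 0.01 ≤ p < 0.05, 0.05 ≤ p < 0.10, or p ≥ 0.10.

p ≥ 0.10

t = 0.0032 / 0.0348 = 0.092.
df = n − 2 = 59 − 2 = 57.
One-sided p = P(T_{57} > t) ≈ 0.4635.
So p ≥ 0.10.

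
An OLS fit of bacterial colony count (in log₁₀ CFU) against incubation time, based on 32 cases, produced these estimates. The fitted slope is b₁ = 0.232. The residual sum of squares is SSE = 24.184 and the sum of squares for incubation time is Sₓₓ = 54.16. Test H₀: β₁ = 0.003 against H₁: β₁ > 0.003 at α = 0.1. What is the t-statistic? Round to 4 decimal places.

MSE = SSE/(n − 2) = 24.184/30 = 0.806133.
SE(b₁) = √(MSE/Sₓₓ) = √(0.806133/54.16) = 0.122001.
t = (0.232 − 0.003) / 0.122001 = 1.8770.
df = n − 2 = 30.
One-sided p ≈ 0.0351, which is < 0.1, so reject H₀.
There is evidence that the true slope on incubation time exceeds 0.003 log₁₀ CFU per unit.

t = 1.8770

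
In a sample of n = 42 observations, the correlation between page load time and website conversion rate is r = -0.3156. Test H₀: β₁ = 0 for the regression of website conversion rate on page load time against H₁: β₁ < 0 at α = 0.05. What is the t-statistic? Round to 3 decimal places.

t = r·√(n − 2)/√(1 − r²) = -0.3156·√40/√0.900397 = -2.104.
df = n − 2 = 40.
One-sided p ≈ 0.0209, which is < 0.05, so reject H₀.
There is evidence of a linear association between page load time and website conversion rate.

t = -2.104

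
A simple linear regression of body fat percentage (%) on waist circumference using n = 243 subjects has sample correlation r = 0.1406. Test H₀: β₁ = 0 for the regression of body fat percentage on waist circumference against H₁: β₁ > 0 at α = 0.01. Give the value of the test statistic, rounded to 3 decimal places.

t = r·√(n − 2)/√(1 − r²) = 0.1406·√241/√0.980232 = 2.205.
df = n − 2 = 241.
One-sided p ≈ 0.0142, which is ≥ 0.01, so fail to reject H₀.
The data do not give significant evidence of a linear association between waist circumference and body fat percentage.

t = 2.205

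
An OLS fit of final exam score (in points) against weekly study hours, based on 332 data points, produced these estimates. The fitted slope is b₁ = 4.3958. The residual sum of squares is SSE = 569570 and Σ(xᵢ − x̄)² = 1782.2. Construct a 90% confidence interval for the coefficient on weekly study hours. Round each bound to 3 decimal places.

(2.773, 6.019)

MSE = SSE/(n − 2) = 569570/330 = 1725.97.
SE(b₁) = √(MSE/Sₓₓ) = √(1725.97/1782.2) = 0.984098.
df = n − 2 = 330.
t* = t_{0.05, 330} = 1.649484.
Margin = t* × SE = 1.649484 × 0.984098 = 1.62325.
CI: 4.3958 ± 1.62325 → (2.773, 6.019).
With 90% confidence, each one-unit increase in weekly study hours is associated with a change of between 2.773 and 6.019 points in final exam score.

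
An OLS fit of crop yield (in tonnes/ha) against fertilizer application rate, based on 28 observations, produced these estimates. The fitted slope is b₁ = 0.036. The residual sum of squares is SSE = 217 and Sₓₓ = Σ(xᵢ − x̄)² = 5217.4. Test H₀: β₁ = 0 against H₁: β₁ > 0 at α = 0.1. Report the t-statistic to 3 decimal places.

t = 0.900

MSE = SSE/(n − 2) = 217/26 = 8.34615.
SE(b₁) = √(MSE/Sₓₓ) = √(8.34615/5217.4) = 0.039996.
t = 0.036 / 0.039996 = 0.900.
df = n − 2 = 26.
One-sided p ≈ 0.1882, which is ≥ 0.1, so fail to reject H₀.
The data do not give significant evidence that the true slope on fertilizer application rate is positive.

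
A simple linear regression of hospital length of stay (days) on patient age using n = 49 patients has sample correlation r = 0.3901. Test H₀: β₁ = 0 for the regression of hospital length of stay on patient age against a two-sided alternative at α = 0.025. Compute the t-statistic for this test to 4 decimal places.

t = 2.9045

t = r·√(n − 2)/√(1 − r²) = 0.3901·√47/√0.847822 = 2.9045.
df = n − 2 = 47.
Two-sided p ≈ 0.0056, which is < 0.025, so reject H₀.
There is evidence of a linear association between patient age and hospital length of stay.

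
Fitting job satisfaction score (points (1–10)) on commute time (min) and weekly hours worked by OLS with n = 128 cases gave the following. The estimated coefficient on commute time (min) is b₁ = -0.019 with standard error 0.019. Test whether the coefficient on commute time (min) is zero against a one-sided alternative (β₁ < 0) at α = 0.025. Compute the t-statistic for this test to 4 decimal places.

H₀: β₁ = 0 vs H₁: β₁ < 0.
t = (b₁ − β₁⁰)/SE = -0.019 / 0.019 = -1.0000.
df = n − k − 1 = 128 − 2 − 1 = 125.
One-sided p ≈ 0.1596, which is ≥ 0.025, so fail to reject H₀.
The data do not give significant evidence that the true slope on commute time (min) is negative, holding the other predictors fixed.

t = -1.0000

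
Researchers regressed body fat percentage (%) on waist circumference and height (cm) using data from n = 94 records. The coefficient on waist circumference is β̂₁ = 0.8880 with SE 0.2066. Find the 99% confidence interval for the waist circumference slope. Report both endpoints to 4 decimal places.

(0.3444, 1.4316)

df = n − k − 1 = 94 − 2 − 1 = 91.
t* = t_{0.005, 91} = 2.63094.
Margin = t* × SE = 2.63094 × 0.2066 = 0.543552.
CI: 0.8880 ± 0.543552 → (0.3444, 1.4316).
With 99% confidence, each one-unit increase in waist circumference is associated with a change of between 0.3444 and 1.4316 % in body fat percentage, holding the other predictors fixed.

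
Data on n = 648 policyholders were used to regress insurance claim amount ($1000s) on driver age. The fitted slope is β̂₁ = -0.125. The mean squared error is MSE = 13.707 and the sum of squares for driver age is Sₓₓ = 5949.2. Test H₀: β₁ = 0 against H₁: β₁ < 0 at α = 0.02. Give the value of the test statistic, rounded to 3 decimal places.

t = -2.604

SE(β̂₁) = √(MSE/Sₓₓ) = √(13.707/5949.2) = 0.0480001.
t = -0.125 / 0.0480001 = -2.604.
df = n − 2 = 646.
One-sided p ≈ 0.0047, which is < 0.02, so reject H₀.
There is evidence that the true slope on driver age is negative.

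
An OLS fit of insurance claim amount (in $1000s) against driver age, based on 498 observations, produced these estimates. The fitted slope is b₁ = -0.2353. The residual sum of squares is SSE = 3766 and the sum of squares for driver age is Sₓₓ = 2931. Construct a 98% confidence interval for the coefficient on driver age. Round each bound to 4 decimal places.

(-0.3541, -0.1165)

MSE = SSE/(n − 2) = 3766/496 = 7.59274.
SE(b₁) = √(MSE/Sₓₓ) = √(7.59274/2931) = 0.0508969.
df = n − 2 = 496.
t* = t_{0.01, 496} = 2.333889.
Margin = t* × SE = 2.333889 × 0.0508969 = 0.118788.
CI: -0.2353 ± 0.118788 → (-0.3541, -0.1165).
With 98% confidence, each one-unit increase in driver age is associated with a change of between -0.3541 and -0.1165 $1000s in insurance claim amount.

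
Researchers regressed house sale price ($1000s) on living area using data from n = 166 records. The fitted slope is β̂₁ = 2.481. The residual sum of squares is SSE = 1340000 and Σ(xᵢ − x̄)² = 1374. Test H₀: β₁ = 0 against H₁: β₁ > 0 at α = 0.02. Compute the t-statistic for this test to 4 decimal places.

t = 1.0174

MSE = SSE/(n − 2) = 1340000/164 = 8170.73.
SE(β̂₁) = √(MSE/Sₓₓ) = √(8170.73/1374) = 2.43858.
t = 2.481 / 2.43858 = 1.0174.
df = n − 2 = 164.
One-sided p ≈ 0.1552, which is ≥ 0.02, so fail to reject H₀.
The data do not give significant evidence that the true slope on living area is positive.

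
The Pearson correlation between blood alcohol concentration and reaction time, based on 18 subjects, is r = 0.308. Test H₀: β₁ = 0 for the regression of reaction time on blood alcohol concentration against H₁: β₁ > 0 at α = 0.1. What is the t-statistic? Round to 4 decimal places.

t = 1.2950

t = r·√(n − 2)/√(1 − r²) = 0.308·√16/√0.905136 = 1.2950.
df = n − 2 = 16.
One-sided p ≈ 0.1069, which is ≥ 0.1, so fail to reject H₀.
The data do not give significant evidence of a linear association between blood alcohol concentration and reaction time.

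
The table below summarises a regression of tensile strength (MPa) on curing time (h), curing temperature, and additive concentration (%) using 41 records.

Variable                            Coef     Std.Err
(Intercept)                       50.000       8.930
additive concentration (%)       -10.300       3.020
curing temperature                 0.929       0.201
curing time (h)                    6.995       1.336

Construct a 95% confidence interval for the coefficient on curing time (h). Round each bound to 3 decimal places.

Read off: b = 6.995, SE = 1.336 for curing time (h).
df = n − k − 1 = 41 − 3 − 1 = 37.
t* = t_{0.025, 37} = 2.026192.
Margin = t* × SE = 2.026192 × 1.336 = 2.70699.
CI: 6.995 ± 2.70699 → (4.288, 9.702).

(4.288, 9.702)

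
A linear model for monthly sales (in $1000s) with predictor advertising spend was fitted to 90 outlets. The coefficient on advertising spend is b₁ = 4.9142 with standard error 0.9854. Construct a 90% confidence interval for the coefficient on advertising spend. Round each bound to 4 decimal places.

(3.2761, 6.5523)

df = n − 2 = 90 − 2 = 88.
t* = t_{0.05, 88} = 1.662354.
Margin = t* × SE = 1.662354 × 0.9854 = 1.638084.
CI: 4.9142 ± 1.638084 → (3.2761, 6.5523).
With 90% confidence, each one-unit increase in advertising spend is associated with a change of between 3.2761 and 6.5523 $1000s in monthly sales.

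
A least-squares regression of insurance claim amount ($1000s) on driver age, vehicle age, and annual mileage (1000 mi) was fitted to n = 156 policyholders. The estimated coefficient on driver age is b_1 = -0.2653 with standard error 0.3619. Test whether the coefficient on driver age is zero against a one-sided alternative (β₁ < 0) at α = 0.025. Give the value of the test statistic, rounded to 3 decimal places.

t = -0.733

H₀: β₁ = 0 vs H₁: β₁ < 0.
t = (b_1 − β₁⁰)/SE = -0.2653 / 0.3619 = -0.733.
df = n − k − 1 = 156 − 3 − 1 = 152.
One-sided p ≈ 0.2323, which is ≥ 0.025, so fail to reject H₀.
The data do not give significant evidence that the true slope on driver age is negative, holding the other predictors fixed.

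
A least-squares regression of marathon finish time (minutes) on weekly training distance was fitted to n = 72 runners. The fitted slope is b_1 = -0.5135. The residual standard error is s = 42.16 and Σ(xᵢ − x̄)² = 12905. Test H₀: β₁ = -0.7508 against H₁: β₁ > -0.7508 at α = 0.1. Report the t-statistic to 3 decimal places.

t = 0.639

SE(b_1) = s/√Sₓₓ = 42.16/√12905 = 0.371126.
t = (-0.5135 − (-0.7508)) / 0.371126 = 0.639.
df = n − 2 = 70.
One-sided p ≈ 0.2623, which is ≥ 0.1, so fail to reject H₀.
The data do not give significant evidence that the true slope on weekly training distance exceeds -0.7508 minutes per unit.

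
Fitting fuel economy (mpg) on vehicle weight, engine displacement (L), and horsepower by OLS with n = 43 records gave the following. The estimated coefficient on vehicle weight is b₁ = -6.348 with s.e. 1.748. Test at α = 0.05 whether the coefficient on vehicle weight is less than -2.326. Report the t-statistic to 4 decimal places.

H₀: β₁ = -2.326 vs H₁: β₁ < -2.326.
t = (b₁ − β₁⁰)/SE = (-6.348 − (-2.326)) / 1.748 = -2.3009.
df = n − k − 1 = 43 − 3 − 1 = 39.
One-sided p ≈ 0.0134, which is < 0.05, so reject H₀.
There is evidence that the true slope on vehicle weight is below -2.326 mpg per unit, holding the other predictors fixed.

t = -2.3009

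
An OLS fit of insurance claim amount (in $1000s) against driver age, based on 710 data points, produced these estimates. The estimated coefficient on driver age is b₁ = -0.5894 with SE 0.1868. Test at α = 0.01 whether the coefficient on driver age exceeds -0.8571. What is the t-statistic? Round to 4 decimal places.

t = 1.4331

H₀: β₁ = -0.8571 vs H₁: β₁ > -0.8571.
t = (b₁ − β₁⁰)/SE = (-0.5894 − (-0.8571)) / 0.1868 = 1.4331.
df = n − 2 = 710 − 2 = 708.
One-sided p ≈ 0.0761, which is ≥ 0.01, so fail to reject H₀.
The data do not give significant evidence that the true slope on driver age exceeds -0.8571 $1000s per unit.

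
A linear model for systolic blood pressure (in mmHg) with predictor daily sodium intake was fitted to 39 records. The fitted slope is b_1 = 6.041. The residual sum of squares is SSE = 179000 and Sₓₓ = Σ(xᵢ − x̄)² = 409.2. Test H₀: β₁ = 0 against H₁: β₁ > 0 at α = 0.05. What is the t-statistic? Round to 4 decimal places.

t = 1.7569

MSE = SSE/(n − 2) = 179000/37 = 4837.84.
SE(b_1) = √(MSE/Sₓₓ) = √(4837.84/409.2) = 3.43841.
t = 6.041 / 3.43841 = 1.7569.
df = n − 2 = 37.
One-sided p ≈ 0.0436, which is < 0.05, so reject H₀.
There is evidence that the true slope on daily sodium intake is positive.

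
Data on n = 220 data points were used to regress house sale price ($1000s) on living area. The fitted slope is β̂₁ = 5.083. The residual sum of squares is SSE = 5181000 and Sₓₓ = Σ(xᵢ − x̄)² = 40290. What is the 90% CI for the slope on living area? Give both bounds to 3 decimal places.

(3.814, 6.352)

MSE = SSE/(n − 2) = 5181000/218 = 23766.1.
SE(β̂₁) = √(MSE/Sₓₓ) = √(23766.1/40290) = 0.768033.
df = n − 2 = 218.
t* = t_{0.05, 218} = 1.651873.
Margin = t* × SE = 1.651873 × 0.768033 = 1.26869.
CI: 5.083 ± 1.26869 → (3.814, 6.352).
With 90% confidence, each one-unit increase in living area is associated with a change of between 3.814 and 6.352 $1000s in house sale price.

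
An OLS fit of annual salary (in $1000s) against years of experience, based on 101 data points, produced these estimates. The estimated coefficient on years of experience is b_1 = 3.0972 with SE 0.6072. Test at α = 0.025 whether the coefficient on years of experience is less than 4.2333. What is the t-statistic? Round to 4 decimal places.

t = -1.8710

H₀: β₁ = 4.2333 vs H₁: β₁ < 4.2333.
t = (b_1 − β₁⁰)/SE = (3.0972 − 4.2333) / 0.6072 = -1.8710.
df = n − 2 = 101 − 2 = 99.
One-sided p ≈ 0.0321, which is ≥ 0.025, so fail to reject H₀.
The data do not give significant evidence that the true slope on years of experience is below 4.2333 $1000s per unit.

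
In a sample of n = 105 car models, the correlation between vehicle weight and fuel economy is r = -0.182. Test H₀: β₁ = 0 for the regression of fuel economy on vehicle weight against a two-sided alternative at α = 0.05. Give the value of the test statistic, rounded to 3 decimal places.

t = r·√(n − 2)/√(1 − r²) = -0.182·√103/√0.966876 = -1.878.
df = n − 2 = 103.
Two-sided p ≈ 0.0631, which is ≥ 0.05, so fail to reject H₀.
The data do not give significant evidence of a linear association between vehicle weight and fuel economy.

t = -1.878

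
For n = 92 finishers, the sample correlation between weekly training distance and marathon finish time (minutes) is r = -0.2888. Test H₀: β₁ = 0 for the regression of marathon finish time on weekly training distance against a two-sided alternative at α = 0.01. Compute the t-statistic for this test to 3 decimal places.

t = -2.862

t = r·√(n − 2)/√(1 − r²) = -0.2888·√90/√0.916595 = -2.862.
df = n − 2 = 90.
Two-sided p ≈ 0.0052, which is < 0.01, so reject H₀.
There is evidence of a linear association between weekly training distance and marathon finish time.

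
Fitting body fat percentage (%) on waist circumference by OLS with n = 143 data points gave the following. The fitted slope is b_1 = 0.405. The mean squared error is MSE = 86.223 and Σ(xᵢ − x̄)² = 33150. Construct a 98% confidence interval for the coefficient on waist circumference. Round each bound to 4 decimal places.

(0.2850, 0.5250)

SE(b_1) = √(MSE/Sₓₓ) = √(86.223/33150) = 0.051.
df = n − 2 = 141.
t* = t_{0.01, 141} = 2.353085.
Margin = t* × SE = 2.353085 × 0.051 = 0.120007.
CI: 0.405 ± 0.120007 → (0.2850, 0.5250).
With 98% confidence, each one-unit increase in waist circumference is associated with a change of between 0.2850 and 0.5250 % in body fat percentage.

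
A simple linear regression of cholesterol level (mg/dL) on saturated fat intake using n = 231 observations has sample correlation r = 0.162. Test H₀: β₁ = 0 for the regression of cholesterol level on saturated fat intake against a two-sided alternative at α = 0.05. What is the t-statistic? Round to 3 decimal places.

t = r·√(n − 2)/√(1 − r²) = 0.162·√229/√0.973756 = 2.484.
df = n − 2 = 229.
Two-sided p ≈ 0.0137, which is < 0.05, so reject H₀.
There is evidence of a linear association between saturated fat intake and cholesterol level.

t = 2.484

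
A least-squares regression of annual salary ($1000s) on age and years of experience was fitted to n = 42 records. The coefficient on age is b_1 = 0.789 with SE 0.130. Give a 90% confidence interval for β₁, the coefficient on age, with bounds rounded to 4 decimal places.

(0.5700, 1.0080)

df = n − k − 1 = 42 − 2 − 1 = 39.
t* = t_{0.05, 39} = 1.684875.
Margin = t* × SE = 1.684875 × 0.130 = 0.219034.
CI: 0.789 ± 0.219034 → (0.5700, 1.0080).
With 90% confidence, each one-unit increase in age is associated with a change of between 0.5700 and 1.0080 $1000s in annual salary, holding the other predictors fixed.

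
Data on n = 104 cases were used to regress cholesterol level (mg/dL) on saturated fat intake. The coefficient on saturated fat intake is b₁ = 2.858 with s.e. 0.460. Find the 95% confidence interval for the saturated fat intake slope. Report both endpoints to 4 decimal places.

(1.9456, 3.7704)

df = n − 2 = 104 − 2 = 102.
t* = t_{0.025, 102} = 1.983495.
Margin = t* × SE = 1.983495 × 0.460 = 0.912408.
CI: 2.858 ± 0.912408 → (1.9456, 3.7704).
With 95% confidence, each one-unit increase in saturated fat intake is associated with a change of between 1.9456 and 3.7704 mg/dL in cholesterol level.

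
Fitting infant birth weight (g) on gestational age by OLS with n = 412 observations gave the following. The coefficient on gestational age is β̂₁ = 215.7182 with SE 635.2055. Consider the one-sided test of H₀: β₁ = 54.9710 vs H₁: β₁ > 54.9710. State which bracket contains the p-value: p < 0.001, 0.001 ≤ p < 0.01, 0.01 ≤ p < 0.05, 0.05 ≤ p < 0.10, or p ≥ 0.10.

t = (215.7182 − 54.9710) / 635.2055 = 0.253.
df = n − 2 = 412 − 2 = 410.
One-sided p = P(T_{410} > t) ≈ 0.4002.
So p ≥ 0.10.

p ≥ 0.10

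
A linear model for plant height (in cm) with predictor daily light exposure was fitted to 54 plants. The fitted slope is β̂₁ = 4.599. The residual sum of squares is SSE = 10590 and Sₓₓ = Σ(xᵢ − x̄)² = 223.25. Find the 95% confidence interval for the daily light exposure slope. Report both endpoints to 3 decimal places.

MSE = SSE/(n − 2) = 10590/52 = 203.654.
SE(β̂₁) = √(MSE/Sₓₓ) = √(203.654/223.25) = 0.955104.
df = n − 2 = 52.
t* = t_{0.025, 52} = 2.006647.
Margin = t* × SE = 2.006647 × 0.955104 = 1.91656.
CI: 4.599 ± 1.91656 → (2.682, 6.516).
With 95% confidence, each one-unit increase in daily light exposure is associated with a change of between 2.682 and 6.516 cm in plant height.

(2.682, 6.516)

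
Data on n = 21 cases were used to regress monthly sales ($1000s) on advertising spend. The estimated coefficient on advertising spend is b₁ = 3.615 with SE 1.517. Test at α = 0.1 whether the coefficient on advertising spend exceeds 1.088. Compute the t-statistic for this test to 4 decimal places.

H₀: β₁ = 1.088 vs H₁: β₁ > 1.088.
t = (b₁ − β₁⁰)/SE = (3.615 − 1.088) / 1.517 = 1.6658.
df = n − 2 = 21 − 2 = 19.
One-sided p ≈ 0.0561, which is < 0.1, so reject H₀.
There is evidence that the true slope on advertising spend exceeds 1.088 $1000s per unit.

t = 1.6658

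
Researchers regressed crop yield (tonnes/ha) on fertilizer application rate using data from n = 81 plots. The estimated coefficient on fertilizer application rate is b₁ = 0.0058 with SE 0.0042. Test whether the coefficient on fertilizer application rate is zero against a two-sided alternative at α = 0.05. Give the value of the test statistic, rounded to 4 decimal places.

t = 1.3810

H₀: β₁ = 0 vs H₁: β₁ ≠ 0.
t = (b₁ − β₁⁰)/SE = 0.0058 / 0.0042 = 1.3810.
df = n − 2 = 81 − 2 = 79.
Two-sided p ≈ 0.1712, which is ≥ 0.05, so fail to reject H₀.
The data do not give significant evidence of an association between fertilizer application rate and crop yield.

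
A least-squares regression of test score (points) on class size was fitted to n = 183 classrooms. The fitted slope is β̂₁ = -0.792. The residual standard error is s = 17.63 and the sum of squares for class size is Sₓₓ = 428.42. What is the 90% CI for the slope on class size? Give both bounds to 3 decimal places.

(-2.200, 0.616)

SE(β̂₁) = s/√Sₓₓ = 17.63/√428.42 = 0.85176.
df = n − 2 = 181.
t* = t_{0.05, 181} = 1.653316.
Margin = t* × SE = 1.653316 × 0.85176 = 1.40823.
CI: -0.792 ± 1.40823 → (-2.200, 0.616).
With 90% confidence, each one-unit increase in class size is associated with a change of between -2.200 and 0.616 points in test score.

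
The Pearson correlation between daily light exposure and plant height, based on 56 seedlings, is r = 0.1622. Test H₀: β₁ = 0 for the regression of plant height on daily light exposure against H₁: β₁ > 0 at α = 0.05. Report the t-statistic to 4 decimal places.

t = 1.2079

t = r·√(n − 2)/√(1 − r²) = 0.1622·√54/√0.973691 = 1.2079.
df = n − 2 = 54.
One-sided p ≈ 0.1162, which is ≥ 0.05, so fail to reject H₀.
The data do not give significant evidence of a linear association between daily light exposure and plant height.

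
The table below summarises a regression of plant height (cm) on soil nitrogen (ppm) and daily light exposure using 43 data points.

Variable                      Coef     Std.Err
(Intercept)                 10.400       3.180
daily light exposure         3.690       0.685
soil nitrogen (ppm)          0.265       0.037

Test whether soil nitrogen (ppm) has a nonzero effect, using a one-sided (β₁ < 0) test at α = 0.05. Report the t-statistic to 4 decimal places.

Read off: b = 0.265, SE = 0.037 for soil nitrogen (ppm).
H₀: β₁ = 0 vs H₁: β₁ < 0.
t = 0.265 / 0.037 = 7.1622.
df = n − k − 1 = 43 − 2 − 1 = 40.
One-sided p ≈ 1.0000, which is ≥ 0.05, so fail to reject H₀.
The data do not give significant evidence that the true slope on soil nitrogen (ppm) is negative, holding the other predictors fixed.

t = 7.1622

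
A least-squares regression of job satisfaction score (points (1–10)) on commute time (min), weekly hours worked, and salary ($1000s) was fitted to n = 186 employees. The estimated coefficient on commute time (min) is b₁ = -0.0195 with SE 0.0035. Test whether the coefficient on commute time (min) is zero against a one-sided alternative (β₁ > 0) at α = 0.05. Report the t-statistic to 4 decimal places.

t = -5.5714

H₀: β₁ = 0 vs H₁: β₁ > 0.
t = (b₁ − β₁⁰)/SE = -0.0195 / 0.0035 = -5.5714.
df = n − k − 1 = 186 − 3 − 1 = 182.
One-sided p ≈ 1.0000, which is ≥ 0.05, so fail to reject H₀.
The data do not give significant evidence that the true slope on commute time (min) is positive, holding the other predictors fixed.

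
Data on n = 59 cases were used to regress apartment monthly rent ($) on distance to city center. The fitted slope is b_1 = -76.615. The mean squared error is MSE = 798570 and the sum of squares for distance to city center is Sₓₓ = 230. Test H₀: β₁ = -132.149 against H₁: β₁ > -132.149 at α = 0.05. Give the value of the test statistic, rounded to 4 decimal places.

SE(b_1) = √(MSE/Sₓₓ) = √(798570/230) = 58.924.
t = (-76.615 − (-132.149)) / 58.924 = 0.9425.
df = n − 2 = 57.
One-sided p ≈ 0.1750, which is ≥ 0.05, so fail to reject H₀.
The data do not give significant evidence that the true slope on distance to city center exceeds -132.149 $ per unit.

t = 0.9425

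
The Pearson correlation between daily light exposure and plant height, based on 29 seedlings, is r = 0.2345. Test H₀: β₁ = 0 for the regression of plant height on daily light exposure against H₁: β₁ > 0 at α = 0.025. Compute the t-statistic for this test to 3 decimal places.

t = 1.253

t = r·√(n − 2)/√(1 − r²) = 0.2345·√27/√0.94501 = 1.253.
df = n − 2 = 27.
One-sided p ≈ 0.1104, which is ≥ 0.025, so fail to reject H₀.
The data do not give significant evidence of a linear association between daily light exposure and plant height.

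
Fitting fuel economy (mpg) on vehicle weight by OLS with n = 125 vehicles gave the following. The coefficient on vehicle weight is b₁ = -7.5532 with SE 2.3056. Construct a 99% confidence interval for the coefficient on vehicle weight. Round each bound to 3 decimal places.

(-13.586, -1.521)

df = n − 2 = 125 − 2 = 123.
t* = t_{0.005, 123} = 2.616392.
Margin = t* × SE = 2.616392 × 2.3056 = 6.03235.
CI: -7.5532 ± 6.03235 → (-13.586, -1.521).
With 99% confidence, each one-unit increase in vehicle weight is associated with a change of between -13.586 and -1.521 mpg in fuel economy.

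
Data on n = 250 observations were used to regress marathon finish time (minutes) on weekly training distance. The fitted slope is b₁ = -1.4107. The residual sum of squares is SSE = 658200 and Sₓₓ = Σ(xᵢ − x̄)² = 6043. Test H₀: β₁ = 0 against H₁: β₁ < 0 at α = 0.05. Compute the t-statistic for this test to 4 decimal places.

MSE = SSE/(n − 2) = 658200/248 = 2654.03.
SE(b₁) = √(MSE/Sₓₓ) = √(2654.03/6043) = 0.662715.
t = -1.4107 / 0.662715 = -2.1287.
df = n − 2 = 248.
One-sided p ≈ 0.0171, which is < 0.05, so reject H₀.
There is evidence that the true slope on weekly training distance is negative.

t = -2.1287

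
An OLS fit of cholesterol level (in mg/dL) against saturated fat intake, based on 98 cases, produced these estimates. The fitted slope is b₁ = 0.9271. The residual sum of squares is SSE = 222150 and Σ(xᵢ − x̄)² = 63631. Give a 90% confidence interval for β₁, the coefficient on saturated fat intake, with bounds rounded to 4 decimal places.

MSE = SSE/(n − 2) = 222150/96 = 2314.06.
SE(b₁) = √(MSE/Sₓₓ) = √(2314.06/63631) = 0.190701.
df = n − 2 = 96.
t* = t_{0.05, 96} = 1.660881.
Margin = t* × SE = 1.660881 × 0.190701 = 0.316732.
CI: 0.9271 ± 0.316732 → (0.6104, 1.2438).
With 90% confidence, each one-unit increase in saturated fat intake is associated with a change of between 0.6104 and 1.2438 mg/dL in cholesterol level.

(0.6104, 1.2438)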